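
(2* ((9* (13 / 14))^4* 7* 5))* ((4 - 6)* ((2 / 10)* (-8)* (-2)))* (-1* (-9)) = -6745993956 / 343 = -19667620.86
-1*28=-28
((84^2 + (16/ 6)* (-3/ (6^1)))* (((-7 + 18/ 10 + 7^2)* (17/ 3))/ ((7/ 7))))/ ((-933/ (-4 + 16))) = -105058096/ 4665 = -22520.49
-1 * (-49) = 49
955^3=870983875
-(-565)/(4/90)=25425/2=12712.50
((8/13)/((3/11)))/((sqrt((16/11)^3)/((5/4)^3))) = 15125 * sqrt(11)/19968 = 2.51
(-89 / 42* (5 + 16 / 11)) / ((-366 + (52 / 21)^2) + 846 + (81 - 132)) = -132699 / 4221646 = -0.03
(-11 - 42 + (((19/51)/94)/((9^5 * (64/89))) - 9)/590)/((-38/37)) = 4193485355182853/81237426080256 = 51.62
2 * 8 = 16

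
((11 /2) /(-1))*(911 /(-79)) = 10021 /158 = 63.42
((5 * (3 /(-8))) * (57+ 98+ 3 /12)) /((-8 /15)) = 139725 /256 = 545.80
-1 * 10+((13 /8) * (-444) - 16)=-1495 /2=-747.50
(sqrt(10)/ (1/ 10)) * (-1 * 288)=-2880 * sqrt(10)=-9107.36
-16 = -16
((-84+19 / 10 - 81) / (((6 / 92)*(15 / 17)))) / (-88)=637721 / 19800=32.21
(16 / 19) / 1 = 16 / 19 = 0.84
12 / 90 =2 / 15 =0.13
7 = 7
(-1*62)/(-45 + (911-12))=-31/427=-0.07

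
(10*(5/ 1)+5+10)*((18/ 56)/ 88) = 585/ 2464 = 0.24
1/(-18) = -1/18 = -0.06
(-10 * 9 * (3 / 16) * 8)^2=18225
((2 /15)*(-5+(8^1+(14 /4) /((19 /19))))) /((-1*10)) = -13 /150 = -0.09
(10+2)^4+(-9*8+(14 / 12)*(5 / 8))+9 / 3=992051 / 48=20667.73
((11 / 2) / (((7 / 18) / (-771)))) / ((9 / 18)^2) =-305316 / 7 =-43616.57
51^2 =2601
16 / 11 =1.45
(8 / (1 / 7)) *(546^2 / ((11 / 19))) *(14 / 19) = 233722944 / 11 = 21247540.36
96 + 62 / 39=97.59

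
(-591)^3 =-206425071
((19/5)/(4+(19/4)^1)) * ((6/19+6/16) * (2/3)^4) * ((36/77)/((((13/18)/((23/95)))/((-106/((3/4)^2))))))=-2496512/1426425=-1.75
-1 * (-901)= 901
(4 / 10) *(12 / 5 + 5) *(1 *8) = 592 / 25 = 23.68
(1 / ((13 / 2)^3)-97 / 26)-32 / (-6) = 1.61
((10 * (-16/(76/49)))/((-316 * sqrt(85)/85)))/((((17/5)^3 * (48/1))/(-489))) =-4991875 * sqrt(85)/58995304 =-0.78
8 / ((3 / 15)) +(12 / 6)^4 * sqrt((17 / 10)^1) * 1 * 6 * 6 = 40 +288 * sqrt(170) / 5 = 791.01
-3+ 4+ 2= 3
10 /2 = 5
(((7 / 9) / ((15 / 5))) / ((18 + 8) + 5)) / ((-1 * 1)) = -7 / 837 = -0.01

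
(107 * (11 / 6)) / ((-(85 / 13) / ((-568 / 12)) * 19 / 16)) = 17381936 / 14535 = 1195.87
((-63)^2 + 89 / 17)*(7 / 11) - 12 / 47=2020514 / 799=2528.80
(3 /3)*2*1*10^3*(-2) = -4000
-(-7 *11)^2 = -5929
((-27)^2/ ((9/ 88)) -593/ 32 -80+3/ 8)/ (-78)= -74985/ 832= -90.13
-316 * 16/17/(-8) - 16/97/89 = 5455784/146761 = 37.17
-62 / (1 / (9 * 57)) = -31806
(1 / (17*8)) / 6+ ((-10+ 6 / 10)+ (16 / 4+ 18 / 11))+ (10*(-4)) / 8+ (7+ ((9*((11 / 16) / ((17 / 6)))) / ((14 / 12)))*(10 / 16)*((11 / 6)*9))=17.54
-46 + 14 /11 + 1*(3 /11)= -489 /11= -44.45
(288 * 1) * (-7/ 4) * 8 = -4032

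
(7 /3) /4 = 7 /12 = 0.58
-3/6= -0.50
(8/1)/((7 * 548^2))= 1/262766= 0.00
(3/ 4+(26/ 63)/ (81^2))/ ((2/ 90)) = 6200665/ 183708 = 33.75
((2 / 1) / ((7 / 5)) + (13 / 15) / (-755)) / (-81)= -0.02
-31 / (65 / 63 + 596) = -1953 / 37613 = -0.05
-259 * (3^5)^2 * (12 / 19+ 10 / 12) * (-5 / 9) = 472971555 / 38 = 12446619.87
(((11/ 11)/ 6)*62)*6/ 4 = 31/ 2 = 15.50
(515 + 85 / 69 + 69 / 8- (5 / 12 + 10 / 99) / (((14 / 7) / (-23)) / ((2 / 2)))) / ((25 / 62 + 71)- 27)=149873189 / 12537162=11.95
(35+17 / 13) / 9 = 472 / 117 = 4.03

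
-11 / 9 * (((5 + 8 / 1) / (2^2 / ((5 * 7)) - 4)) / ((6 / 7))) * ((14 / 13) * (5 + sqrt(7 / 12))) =18865 * sqrt(21) / 22032 + 94325 / 3672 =29.61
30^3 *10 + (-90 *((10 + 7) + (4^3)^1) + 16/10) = 1313558/5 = 262711.60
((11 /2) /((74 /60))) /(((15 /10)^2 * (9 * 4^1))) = 55 /999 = 0.06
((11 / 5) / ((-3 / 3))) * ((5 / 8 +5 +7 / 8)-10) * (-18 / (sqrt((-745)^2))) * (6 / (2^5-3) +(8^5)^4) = -4634052695616760736166 / 21605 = -214489826226186564.97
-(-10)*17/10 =17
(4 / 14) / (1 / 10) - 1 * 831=-5797 / 7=-828.14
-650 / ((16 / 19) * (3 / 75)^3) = -96484375 / 8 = -12060546.88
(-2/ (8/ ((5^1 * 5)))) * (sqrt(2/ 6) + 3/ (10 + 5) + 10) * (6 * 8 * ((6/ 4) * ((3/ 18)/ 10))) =-153/ 2 - 5 * sqrt(3)/ 2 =-80.83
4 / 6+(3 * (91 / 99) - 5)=-52 / 33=-1.58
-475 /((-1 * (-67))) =-475 /67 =-7.09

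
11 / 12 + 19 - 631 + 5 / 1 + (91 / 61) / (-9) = -1331323 / 2196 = -606.25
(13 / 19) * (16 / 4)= 52 / 19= 2.74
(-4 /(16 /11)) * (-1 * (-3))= -8.25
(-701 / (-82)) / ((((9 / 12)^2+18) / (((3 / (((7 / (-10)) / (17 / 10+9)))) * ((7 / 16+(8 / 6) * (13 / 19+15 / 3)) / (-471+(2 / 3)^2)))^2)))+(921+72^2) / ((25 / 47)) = 52552185826331867007 / 4578641406600800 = 11477.68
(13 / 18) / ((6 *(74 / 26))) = 0.04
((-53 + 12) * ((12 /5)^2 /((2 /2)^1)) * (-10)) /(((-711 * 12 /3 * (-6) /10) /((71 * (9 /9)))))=23288 /237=98.26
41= 41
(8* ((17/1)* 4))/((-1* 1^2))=-544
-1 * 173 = -173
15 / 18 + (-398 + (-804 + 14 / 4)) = -3593 / 3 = -1197.67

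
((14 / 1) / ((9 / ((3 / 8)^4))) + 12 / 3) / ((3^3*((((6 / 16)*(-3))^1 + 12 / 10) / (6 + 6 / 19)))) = 206375 / 16416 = 12.57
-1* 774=-774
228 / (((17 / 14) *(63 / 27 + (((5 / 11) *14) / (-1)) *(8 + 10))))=-15048 / 8993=-1.67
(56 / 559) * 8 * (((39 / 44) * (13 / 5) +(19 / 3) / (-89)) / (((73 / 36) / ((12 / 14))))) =151129728 / 199750265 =0.76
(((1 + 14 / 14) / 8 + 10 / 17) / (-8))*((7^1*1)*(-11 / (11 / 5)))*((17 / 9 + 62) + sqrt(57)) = 1995*sqrt(57) / 544 + 382375 / 1632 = 261.99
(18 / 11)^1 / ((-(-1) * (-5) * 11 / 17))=-306 / 605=-0.51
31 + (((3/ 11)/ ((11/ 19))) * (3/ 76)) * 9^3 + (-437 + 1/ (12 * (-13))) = -392.45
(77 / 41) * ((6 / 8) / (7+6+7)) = 231 / 3280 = 0.07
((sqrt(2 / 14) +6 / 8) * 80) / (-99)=-20 / 33 - 80 * sqrt(7) / 693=-0.91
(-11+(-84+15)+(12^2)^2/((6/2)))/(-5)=-6832/5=-1366.40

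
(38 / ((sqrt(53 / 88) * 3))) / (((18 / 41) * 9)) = 1558 * sqrt(1166) / 12879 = 4.13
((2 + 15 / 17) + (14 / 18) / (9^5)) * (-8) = -208325824 / 9034497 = -23.06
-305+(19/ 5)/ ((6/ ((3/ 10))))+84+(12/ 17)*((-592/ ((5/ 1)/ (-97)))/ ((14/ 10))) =66281161/ 11900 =5569.85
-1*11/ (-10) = 1.10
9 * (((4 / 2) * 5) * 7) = 630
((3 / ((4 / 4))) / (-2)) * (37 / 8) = -111 / 16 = -6.94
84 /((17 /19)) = 1596 /17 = 93.88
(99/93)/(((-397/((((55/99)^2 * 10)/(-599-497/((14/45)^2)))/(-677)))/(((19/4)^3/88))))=-6001625/2311462234252224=-0.00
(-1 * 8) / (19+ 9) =-2 / 7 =-0.29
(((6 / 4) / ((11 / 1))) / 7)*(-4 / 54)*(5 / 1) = -0.01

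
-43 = -43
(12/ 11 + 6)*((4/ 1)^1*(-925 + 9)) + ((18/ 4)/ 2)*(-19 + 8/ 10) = -5724849/ 220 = -26022.04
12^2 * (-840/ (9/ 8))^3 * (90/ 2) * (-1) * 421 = 1135631400960000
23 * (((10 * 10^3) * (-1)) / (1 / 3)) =-690000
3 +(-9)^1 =-6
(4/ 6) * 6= 4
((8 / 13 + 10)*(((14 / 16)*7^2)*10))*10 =591675 / 13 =45513.46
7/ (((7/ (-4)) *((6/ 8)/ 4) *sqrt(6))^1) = -32 *sqrt(6)/ 9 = -8.71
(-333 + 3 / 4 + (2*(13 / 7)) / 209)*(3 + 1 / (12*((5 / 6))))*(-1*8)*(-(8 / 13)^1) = -482167304 / 95095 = -5070.37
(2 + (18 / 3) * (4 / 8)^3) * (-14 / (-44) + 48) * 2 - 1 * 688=-1689 / 4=-422.25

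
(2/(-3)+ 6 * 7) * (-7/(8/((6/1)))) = -217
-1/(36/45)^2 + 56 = 871/16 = 54.44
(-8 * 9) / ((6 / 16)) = -192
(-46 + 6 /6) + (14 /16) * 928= 767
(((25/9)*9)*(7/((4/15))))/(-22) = -2625/88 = -29.83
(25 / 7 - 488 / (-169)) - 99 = -109476 / 1183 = -92.54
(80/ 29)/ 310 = 8/ 899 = 0.01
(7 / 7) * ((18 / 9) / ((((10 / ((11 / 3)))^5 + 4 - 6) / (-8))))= -1288408 / 11988949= -0.11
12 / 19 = 0.63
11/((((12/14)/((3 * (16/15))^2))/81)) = 266112/25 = 10644.48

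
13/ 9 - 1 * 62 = -545/ 9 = -60.56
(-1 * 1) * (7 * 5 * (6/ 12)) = -35/ 2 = -17.50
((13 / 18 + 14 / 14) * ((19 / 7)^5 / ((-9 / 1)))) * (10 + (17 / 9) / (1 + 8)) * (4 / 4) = -63479750063 / 220541454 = -287.84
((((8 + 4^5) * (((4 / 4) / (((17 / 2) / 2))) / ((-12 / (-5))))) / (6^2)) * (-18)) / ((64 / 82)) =-8815 / 136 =-64.82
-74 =-74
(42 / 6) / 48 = 7 / 48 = 0.15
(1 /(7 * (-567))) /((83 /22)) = -22 /329427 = -0.00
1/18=0.06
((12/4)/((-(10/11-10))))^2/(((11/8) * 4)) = 99/5000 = 0.02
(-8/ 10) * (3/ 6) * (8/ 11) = -0.29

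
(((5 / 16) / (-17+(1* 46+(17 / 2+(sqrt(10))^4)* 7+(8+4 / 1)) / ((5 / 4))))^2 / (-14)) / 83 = -25 / 120704915968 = -0.00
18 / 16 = 9 / 8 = 1.12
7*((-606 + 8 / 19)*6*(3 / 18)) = -80542 / 19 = -4239.05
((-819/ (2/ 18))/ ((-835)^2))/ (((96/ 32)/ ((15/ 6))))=-2457/ 278890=-0.01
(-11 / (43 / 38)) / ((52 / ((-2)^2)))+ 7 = 3495 / 559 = 6.25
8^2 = 64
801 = 801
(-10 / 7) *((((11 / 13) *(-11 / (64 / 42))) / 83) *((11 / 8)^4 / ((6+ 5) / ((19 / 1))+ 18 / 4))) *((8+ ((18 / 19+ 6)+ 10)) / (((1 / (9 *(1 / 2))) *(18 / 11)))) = 69276892905 / 13647675392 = 5.08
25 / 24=1.04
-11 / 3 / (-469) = 11 / 1407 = 0.01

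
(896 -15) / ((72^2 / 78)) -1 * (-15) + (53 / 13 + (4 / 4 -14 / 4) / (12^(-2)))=-3680359 / 11232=-327.67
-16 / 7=-2.29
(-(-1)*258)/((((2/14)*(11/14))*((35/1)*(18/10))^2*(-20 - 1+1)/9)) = -43/165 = -0.26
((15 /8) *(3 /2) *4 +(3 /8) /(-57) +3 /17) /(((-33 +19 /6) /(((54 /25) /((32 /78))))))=-93218931 /46253600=-2.02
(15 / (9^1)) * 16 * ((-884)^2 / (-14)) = -31258240 / 21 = -1488487.62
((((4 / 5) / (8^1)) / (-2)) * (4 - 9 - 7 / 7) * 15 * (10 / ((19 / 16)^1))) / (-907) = -720 / 17233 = -0.04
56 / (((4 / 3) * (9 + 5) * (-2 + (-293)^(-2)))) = -257547 / 171697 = -1.50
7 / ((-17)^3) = -0.00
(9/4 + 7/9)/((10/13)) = 3.94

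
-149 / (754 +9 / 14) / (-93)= 2086 / 982545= 0.00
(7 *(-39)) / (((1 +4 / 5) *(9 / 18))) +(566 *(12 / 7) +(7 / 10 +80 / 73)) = 10251911 / 15330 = 668.75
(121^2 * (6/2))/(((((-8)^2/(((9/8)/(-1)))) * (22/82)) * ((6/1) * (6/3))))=-491139/2048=-239.81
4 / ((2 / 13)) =26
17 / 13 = 1.31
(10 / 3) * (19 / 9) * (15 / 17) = 950 / 153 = 6.21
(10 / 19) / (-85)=-0.01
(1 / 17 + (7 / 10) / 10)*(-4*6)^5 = -1025773.33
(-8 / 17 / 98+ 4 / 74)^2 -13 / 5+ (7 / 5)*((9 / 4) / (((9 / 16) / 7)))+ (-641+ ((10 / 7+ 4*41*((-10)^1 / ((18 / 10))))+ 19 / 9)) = -7181354123477 / 4749670205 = -1511.97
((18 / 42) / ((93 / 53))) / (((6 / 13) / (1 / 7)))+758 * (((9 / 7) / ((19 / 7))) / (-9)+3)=386884163 / 173166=2234.18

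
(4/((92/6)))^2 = 36/529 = 0.07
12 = 12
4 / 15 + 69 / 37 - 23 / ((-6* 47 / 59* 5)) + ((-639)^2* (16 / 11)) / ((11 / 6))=2045021761451 / 6312570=323960.25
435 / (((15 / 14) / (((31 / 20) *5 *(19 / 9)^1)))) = 119567 / 18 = 6642.61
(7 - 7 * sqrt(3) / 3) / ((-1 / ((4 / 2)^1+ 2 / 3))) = -56 / 3+ 56 * sqrt(3) / 9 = -7.89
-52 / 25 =-2.08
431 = 431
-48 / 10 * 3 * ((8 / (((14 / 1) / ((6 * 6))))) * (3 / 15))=-10368 / 175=-59.25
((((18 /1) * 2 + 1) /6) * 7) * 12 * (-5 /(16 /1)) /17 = -1295 /136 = -9.52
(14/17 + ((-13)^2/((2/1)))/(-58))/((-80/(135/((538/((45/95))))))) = 303507/322524544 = 0.00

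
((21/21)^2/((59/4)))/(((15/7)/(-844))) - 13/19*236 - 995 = -1183.18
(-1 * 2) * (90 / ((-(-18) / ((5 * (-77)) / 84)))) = 275 / 6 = 45.83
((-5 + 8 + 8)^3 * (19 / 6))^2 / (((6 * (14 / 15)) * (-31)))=-3197667605 / 31248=-102331.91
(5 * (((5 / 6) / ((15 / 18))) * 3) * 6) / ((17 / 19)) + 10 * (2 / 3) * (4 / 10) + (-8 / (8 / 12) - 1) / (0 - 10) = 53323 / 510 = 104.55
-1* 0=0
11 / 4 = 2.75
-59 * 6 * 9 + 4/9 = -28670/9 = -3185.56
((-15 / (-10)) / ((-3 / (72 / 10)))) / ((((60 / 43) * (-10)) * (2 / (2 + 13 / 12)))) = 1591 / 4000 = 0.40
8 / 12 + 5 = 17 / 3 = 5.67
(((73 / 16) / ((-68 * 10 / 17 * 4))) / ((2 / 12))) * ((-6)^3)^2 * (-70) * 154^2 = 13251990906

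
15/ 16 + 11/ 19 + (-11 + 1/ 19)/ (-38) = 10423/ 5776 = 1.80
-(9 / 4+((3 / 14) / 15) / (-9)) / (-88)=2833 / 110880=0.03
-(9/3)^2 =-9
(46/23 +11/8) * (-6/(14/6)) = -243/28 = -8.68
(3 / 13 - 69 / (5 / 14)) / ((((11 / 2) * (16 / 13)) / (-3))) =37629 / 440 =85.52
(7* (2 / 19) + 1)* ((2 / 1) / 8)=33 / 76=0.43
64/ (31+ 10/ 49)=3136/ 1529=2.05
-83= -83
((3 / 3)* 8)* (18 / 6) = 24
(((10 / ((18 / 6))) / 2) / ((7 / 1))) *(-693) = -165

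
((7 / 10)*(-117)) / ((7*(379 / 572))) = -33462 / 1895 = -17.66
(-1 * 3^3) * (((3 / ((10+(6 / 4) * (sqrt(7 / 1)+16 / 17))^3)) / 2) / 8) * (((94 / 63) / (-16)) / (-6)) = -13786082896665 / 129787205833418168+16599121979337 * sqrt(7) / 519148823333672672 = -0.00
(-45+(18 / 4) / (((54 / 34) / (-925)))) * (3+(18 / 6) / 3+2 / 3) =-111965 / 9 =-12440.56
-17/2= -8.50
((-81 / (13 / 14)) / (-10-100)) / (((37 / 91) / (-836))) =-301644 / 185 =-1630.51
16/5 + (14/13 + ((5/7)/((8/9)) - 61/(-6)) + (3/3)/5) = 15.45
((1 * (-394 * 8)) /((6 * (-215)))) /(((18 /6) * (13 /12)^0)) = 1576 /1935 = 0.81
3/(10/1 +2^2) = 3/14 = 0.21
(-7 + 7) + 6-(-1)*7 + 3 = 16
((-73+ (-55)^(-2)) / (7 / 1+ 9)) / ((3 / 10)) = -9201 / 605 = -15.21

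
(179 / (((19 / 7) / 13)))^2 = 265331521 / 361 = 734990.36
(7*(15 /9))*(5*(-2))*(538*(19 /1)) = -3577700 /3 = -1192566.67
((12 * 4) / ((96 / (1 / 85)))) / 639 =1 / 108630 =0.00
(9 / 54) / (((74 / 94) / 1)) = 47 / 222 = 0.21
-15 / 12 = -5 / 4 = -1.25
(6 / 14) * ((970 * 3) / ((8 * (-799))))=-4365 / 22372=-0.20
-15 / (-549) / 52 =5 / 9516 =0.00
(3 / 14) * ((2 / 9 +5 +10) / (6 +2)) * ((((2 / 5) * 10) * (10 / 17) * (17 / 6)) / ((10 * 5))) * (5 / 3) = 137 / 1512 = 0.09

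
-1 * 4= -4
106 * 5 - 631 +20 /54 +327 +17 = 6571 /27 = 243.37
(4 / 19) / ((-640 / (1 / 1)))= -1 / 3040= -0.00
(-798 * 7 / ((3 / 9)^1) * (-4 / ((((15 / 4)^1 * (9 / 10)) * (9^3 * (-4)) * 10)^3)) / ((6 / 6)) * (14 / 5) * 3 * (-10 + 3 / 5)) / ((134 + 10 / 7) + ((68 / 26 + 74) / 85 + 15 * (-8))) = 49878374 / 146686840509819375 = 0.00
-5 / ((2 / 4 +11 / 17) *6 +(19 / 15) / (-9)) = -11475 / 15472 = -0.74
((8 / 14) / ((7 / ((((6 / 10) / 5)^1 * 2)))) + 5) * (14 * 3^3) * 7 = 332046 / 25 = 13281.84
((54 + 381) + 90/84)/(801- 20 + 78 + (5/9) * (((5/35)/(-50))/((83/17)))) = 22802175/44917093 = 0.51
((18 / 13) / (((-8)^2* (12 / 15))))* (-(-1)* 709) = 31905 / 1664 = 19.17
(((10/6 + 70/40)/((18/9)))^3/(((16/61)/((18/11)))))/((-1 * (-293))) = 4204181/39604224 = 0.11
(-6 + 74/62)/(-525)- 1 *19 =-309076/16275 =-18.99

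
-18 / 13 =-1.38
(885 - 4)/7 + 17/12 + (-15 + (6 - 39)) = 6659/84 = 79.27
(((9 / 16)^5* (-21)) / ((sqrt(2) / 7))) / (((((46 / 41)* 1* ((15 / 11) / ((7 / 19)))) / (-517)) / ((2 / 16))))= 4722519416769* sqrt(2) / 73316433920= 91.09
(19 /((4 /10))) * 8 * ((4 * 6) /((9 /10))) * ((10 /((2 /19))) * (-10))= -28880000 /3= -9626666.67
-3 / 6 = -1 / 2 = -0.50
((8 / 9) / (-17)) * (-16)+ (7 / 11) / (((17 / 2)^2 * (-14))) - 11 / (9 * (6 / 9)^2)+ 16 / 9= -15593 / 114444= -0.14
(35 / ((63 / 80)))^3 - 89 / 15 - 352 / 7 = 2238565571 / 25515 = 87735.28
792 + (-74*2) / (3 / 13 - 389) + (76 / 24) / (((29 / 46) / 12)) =62485230 / 73283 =852.66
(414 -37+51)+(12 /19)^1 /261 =707488 /1653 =428.00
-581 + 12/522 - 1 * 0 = -50545/87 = -580.98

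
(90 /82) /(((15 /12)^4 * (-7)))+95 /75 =129413 /107625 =1.20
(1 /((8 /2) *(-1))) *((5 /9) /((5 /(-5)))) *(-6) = -5 /6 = -0.83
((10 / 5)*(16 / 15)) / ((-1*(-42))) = 16 / 315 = 0.05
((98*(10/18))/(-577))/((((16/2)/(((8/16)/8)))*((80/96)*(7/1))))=-7/55392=-0.00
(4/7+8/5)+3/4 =409/140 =2.92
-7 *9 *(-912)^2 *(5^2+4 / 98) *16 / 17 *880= -129324081807360 / 119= -1086756989977.82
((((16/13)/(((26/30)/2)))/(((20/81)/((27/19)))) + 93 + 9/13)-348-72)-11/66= -5974927/19266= -310.13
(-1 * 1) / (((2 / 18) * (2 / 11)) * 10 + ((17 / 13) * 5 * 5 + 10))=-1287 / 55205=-0.02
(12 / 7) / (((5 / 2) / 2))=48 / 35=1.37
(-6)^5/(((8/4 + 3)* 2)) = -3888/5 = -777.60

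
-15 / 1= -15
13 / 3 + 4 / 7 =4.90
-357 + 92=-265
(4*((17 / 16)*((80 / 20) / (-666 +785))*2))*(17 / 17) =2 / 7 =0.29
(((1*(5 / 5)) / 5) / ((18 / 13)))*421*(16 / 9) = 43784 / 405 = 108.11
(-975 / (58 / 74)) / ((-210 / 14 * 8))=2405 / 232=10.37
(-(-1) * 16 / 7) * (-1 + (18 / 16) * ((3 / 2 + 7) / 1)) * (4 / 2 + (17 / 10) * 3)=9727 / 70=138.96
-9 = -9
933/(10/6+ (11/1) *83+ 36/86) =120357/118046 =1.02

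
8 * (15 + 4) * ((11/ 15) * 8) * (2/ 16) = 1672/ 15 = 111.47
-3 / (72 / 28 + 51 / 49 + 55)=-147 / 2872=-0.05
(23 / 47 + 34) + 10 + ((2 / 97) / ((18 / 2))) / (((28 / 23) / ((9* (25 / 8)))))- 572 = -269324127 / 510608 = -527.46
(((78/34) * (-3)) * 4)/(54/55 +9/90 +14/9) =-463320/44387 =-10.44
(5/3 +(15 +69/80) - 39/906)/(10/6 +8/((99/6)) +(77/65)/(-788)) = 17851878187/2194983716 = 8.13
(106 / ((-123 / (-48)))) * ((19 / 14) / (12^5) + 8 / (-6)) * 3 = -246176785 / 1487808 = -165.46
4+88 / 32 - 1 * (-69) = 75.75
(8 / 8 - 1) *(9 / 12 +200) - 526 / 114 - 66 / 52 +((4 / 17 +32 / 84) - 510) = -515.27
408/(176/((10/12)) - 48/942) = 40035/20719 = 1.93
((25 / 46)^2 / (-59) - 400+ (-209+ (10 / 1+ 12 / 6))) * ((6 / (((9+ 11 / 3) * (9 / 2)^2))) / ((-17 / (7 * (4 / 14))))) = 149064986 / 90730377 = 1.64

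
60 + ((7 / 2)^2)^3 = 121489 / 64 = 1898.27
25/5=5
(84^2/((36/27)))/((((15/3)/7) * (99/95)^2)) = 2476460/363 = 6822.20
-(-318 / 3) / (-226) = -53 / 113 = -0.47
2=2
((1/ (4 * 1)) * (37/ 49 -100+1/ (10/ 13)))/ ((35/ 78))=-1871727/ 34300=-54.57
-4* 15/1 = -60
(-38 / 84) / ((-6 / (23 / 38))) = 0.05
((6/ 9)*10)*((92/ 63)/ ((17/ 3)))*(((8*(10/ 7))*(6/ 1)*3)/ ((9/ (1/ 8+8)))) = 2392000/ 7497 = 319.06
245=245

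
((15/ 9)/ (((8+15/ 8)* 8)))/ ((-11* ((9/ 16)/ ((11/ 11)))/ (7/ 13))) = -560/ 305019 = -0.00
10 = 10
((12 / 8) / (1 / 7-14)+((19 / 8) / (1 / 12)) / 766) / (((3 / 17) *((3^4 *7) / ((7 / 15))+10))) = -59823 / 182039900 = -0.00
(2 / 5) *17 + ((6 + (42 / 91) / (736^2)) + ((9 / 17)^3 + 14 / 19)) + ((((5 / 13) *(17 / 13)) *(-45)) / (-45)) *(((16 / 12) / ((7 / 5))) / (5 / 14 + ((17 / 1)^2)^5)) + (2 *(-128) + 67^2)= 7681946573309309613349398136673 / 1808927708709233846705487360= 4246.69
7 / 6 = 1.17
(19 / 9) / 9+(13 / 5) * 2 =2201 / 405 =5.43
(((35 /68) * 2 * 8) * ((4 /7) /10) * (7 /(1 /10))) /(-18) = -280 /153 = -1.83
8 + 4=12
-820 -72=-892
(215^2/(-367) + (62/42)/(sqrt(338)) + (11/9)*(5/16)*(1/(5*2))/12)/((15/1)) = -159749563/19025280 + 31*sqrt(2)/8190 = -8.39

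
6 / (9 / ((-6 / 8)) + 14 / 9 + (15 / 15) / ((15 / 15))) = -54 / 85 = -0.64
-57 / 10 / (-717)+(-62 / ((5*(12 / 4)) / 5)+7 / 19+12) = -1129387 / 136230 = -8.29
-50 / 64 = -25 / 32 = -0.78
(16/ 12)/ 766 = 0.00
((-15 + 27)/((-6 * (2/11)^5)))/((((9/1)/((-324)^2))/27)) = -3169966833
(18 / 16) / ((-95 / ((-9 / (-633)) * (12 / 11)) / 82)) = -3321 / 220495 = -0.02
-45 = -45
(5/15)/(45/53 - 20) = -0.02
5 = 5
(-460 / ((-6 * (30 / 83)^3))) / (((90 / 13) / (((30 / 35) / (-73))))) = -170964313 / 62086500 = -2.75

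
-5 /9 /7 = -5 /63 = -0.08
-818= -818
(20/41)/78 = 10/1599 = 0.01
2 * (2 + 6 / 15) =24 / 5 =4.80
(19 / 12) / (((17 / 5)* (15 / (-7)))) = -133 / 612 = -0.22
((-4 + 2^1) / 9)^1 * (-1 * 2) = 4 / 9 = 0.44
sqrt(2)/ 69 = 0.02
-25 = -25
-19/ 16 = -1.19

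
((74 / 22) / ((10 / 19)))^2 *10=494209 / 1210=408.44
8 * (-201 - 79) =-2240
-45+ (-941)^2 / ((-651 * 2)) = -944071 / 1302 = -725.09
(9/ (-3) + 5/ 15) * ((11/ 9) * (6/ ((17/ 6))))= -352/ 51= -6.90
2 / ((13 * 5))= 2 / 65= 0.03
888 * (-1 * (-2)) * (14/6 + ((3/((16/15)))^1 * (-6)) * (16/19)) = -400784/19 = -21093.89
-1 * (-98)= 98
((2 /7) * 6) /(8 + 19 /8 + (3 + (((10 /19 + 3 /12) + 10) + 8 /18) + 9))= 16416 /321713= 0.05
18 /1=18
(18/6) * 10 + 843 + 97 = 970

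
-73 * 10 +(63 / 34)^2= -839911 / 1156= -726.57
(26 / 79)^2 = 676 / 6241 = 0.11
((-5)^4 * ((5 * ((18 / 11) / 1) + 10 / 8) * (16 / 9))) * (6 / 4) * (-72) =-12450000 / 11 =-1131818.18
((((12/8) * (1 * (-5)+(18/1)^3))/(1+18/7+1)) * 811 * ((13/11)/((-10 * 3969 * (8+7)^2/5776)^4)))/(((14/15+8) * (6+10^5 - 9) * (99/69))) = 2127201569040417376/8501295816545842754881787109375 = 0.00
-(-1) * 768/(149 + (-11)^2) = 128/45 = 2.84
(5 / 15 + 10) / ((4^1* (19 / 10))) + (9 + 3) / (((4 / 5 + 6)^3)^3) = 1176392068834615 / 865217146922112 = 1.36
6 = 6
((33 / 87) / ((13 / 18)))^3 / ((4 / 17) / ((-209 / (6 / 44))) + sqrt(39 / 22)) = 1213510266144 / 96727618947417679 + 359300164634136 * sqrt(858) / 96727618947417679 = 0.11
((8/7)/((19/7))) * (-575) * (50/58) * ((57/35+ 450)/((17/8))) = -2908488000/65569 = -44357.67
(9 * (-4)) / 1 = -36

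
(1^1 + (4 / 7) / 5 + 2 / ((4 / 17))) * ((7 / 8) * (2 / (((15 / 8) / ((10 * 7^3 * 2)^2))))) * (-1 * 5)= -6334222160 / 3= -2111407386.67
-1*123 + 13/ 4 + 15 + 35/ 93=-104.37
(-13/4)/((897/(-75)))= 25/92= 0.27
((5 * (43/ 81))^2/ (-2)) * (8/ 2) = -92450/ 6561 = -14.09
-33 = -33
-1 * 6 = -6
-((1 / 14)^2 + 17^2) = -56645 / 196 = -289.01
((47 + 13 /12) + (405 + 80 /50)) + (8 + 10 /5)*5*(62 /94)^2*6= 585.19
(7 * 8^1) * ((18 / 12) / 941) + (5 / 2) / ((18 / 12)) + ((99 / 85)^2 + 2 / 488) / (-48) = 137561977271 / 79626667200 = 1.73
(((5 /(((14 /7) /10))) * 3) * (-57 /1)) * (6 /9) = -2850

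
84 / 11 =7.64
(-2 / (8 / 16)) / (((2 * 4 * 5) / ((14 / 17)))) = -7 / 85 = -0.08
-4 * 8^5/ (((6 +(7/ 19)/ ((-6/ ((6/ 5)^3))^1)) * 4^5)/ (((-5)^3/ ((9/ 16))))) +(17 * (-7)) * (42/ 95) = 28565170982/ 5984145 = 4773.48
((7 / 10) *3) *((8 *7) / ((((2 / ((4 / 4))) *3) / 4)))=392 / 5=78.40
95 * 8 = 760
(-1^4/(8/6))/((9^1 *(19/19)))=-1/12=-0.08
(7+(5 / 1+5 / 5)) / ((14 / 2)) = 13 / 7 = 1.86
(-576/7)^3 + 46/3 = -573293150/1029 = -557136.20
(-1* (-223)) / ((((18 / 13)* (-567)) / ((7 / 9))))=-2899 / 13122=-0.22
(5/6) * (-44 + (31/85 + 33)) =-452/51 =-8.86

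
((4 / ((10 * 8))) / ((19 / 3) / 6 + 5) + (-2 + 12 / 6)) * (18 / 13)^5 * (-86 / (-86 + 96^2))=-365631408 / 923749137025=-0.00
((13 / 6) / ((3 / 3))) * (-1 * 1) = -13 / 6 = -2.17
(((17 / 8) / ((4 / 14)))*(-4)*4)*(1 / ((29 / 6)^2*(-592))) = 1071 / 124468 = 0.01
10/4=5/2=2.50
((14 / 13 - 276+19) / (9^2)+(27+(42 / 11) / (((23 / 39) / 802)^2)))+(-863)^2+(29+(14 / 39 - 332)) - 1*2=15942888500930 / 2042469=7805694.24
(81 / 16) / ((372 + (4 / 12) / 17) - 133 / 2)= 4131 / 249304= 0.02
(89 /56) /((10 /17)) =1513 /560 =2.70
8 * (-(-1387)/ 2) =5548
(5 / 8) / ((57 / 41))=0.45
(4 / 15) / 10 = 2 / 75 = 0.03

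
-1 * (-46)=46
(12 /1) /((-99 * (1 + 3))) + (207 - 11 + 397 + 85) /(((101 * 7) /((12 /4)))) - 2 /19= 1215223 /443289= 2.74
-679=-679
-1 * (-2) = 2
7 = 7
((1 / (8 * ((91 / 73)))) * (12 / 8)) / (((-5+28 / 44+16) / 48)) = 7227 / 11648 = 0.62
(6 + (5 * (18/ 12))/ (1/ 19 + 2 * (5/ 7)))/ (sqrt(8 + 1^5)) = 1453/ 394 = 3.69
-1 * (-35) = 35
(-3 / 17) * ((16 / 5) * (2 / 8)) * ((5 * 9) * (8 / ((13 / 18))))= -15552 / 221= -70.37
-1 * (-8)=8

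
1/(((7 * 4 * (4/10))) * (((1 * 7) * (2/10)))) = 25/392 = 0.06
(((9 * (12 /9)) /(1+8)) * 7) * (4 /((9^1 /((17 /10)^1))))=952 /135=7.05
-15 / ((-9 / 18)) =30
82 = 82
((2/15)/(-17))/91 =-2/23205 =-0.00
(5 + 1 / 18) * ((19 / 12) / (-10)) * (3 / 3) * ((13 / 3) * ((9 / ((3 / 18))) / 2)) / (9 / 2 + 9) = -22477 / 3240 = -6.94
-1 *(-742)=742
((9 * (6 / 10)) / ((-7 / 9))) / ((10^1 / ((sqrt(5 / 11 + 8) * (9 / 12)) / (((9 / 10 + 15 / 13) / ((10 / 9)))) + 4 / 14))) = -351 * sqrt(1023) / 13706 - 243 / 1225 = -1.02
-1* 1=-1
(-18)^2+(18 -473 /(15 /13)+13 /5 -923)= -2965 /3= -988.33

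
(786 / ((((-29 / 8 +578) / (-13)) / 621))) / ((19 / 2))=-101526048 / 87305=-1162.89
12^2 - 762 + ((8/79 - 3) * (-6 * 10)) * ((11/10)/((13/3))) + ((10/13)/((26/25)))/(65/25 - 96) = -3577956799/6234917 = -573.86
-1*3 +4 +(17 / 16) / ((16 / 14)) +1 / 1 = 375 / 128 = 2.93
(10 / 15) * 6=4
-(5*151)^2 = -570025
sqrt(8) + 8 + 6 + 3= 2*sqrt(2) + 17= 19.83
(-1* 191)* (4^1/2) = -382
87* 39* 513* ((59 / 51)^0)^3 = 1740609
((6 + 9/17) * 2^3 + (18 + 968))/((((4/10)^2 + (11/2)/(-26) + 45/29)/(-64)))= -42585920000/961469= -44292.56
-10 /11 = -0.91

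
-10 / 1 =-10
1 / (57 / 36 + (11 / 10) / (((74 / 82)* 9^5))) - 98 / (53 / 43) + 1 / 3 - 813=-9807593291492 / 11000676873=-891.54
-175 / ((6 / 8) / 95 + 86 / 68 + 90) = -1130500 / 589621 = -1.92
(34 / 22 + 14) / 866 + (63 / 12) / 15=35051 / 95260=0.37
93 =93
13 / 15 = 0.87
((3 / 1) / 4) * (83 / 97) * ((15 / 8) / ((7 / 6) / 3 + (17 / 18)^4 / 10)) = 122526675 / 47700817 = 2.57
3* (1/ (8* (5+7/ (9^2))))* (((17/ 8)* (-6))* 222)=-1375623/ 6592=-208.68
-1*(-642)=642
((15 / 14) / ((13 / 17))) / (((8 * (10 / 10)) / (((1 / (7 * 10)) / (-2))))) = -51 / 40768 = -0.00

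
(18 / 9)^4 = 16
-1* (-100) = 100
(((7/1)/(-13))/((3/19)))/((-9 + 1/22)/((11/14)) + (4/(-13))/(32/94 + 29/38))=10573101/36198541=0.29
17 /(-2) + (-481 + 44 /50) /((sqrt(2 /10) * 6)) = -4001 * sqrt(5) /50 - 17 /2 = -187.43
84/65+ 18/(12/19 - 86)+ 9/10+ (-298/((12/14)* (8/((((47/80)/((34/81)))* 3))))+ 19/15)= -24670758101/137649408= -179.23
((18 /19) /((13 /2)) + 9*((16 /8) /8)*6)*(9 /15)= 20223 /2470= 8.19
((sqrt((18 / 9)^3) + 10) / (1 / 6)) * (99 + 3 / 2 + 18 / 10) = 6138 * sqrt(2) / 5 + 6138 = 7874.09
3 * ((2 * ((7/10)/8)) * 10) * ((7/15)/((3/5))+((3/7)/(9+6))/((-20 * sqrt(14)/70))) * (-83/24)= -4067/288+83 * sqrt(14)/640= -13.64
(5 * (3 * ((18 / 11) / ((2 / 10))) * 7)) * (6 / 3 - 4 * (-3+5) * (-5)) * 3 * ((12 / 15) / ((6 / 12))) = 1905120 / 11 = 173192.73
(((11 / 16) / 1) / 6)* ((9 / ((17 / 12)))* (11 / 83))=1089 / 11288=0.10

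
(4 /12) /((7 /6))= 0.29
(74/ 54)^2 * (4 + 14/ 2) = 15059/ 729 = 20.66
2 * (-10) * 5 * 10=-1000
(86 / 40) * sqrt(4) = 4.30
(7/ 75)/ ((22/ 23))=161/ 1650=0.10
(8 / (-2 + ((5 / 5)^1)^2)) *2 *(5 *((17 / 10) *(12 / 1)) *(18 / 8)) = -3672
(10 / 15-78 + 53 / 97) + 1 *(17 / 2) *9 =-167 / 582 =-0.29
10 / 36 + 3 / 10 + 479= 21581 / 45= 479.58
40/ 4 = 10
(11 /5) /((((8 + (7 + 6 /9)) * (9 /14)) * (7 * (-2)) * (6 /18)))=-11 /235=-0.05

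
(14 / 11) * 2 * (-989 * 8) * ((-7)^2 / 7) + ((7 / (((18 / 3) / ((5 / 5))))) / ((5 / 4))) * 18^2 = -7737128 / 55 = -140675.05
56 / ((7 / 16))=128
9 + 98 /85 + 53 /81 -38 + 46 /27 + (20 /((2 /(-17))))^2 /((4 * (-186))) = -27461879 /426870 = -64.33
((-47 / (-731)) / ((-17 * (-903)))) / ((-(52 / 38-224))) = 19 / 1009942290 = 0.00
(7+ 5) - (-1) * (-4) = 8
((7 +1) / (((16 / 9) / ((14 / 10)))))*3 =189 / 10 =18.90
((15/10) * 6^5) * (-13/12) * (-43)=543348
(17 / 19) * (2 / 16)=17 / 152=0.11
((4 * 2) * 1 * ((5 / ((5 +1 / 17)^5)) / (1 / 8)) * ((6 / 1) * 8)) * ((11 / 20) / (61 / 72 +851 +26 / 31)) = 836647897536 / 279785733675385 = 0.00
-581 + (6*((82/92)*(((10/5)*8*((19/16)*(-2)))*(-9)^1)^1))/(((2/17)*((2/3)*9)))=92461/46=2010.02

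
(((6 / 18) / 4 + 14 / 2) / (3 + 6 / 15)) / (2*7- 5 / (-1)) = 0.11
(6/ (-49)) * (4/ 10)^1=-0.05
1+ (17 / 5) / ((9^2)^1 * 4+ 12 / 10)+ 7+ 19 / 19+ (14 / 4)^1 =10171 / 813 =12.51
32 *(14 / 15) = 448 / 15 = 29.87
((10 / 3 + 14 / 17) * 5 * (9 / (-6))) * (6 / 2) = -1590 / 17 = -93.53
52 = 52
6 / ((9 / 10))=20 / 3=6.67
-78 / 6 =-13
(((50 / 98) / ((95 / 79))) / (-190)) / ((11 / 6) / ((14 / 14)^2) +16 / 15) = -0.00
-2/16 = -1/8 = -0.12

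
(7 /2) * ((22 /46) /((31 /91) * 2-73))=-7007 /302726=-0.02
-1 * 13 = -13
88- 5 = 83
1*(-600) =-600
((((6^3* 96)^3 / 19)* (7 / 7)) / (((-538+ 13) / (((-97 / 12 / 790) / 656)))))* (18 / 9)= 27883.78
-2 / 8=-1 / 4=-0.25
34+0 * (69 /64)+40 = 74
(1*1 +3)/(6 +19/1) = 4/25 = 0.16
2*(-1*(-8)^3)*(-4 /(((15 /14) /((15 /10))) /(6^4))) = -37158912 /5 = -7431782.40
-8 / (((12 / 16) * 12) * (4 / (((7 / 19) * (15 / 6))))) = -35 / 171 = -0.20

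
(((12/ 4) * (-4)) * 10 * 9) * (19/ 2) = -10260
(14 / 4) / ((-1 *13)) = -7 / 26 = -0.27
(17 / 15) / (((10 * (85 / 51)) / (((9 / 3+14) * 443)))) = 128027 / 250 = 512.11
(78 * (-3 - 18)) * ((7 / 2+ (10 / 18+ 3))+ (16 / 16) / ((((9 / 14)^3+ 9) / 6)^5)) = -57049742544934235501951 / 4857983382919921875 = -11743.50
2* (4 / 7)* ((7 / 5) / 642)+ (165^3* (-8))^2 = 2072806090245000004 / 1605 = 1291467969000000.00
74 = 74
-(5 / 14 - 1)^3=729 / 2744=0.27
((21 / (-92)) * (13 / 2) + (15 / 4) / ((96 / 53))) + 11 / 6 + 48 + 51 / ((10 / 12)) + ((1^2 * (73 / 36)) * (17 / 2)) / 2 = 15929131 / 132480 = 120.24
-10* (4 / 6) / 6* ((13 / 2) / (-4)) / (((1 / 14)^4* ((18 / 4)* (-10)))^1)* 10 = -1248520 / 81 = -15413.83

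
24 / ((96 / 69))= 69 / 4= 17.25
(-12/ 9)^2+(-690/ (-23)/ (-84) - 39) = -4735/ 126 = -37.58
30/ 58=15/ 29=0.52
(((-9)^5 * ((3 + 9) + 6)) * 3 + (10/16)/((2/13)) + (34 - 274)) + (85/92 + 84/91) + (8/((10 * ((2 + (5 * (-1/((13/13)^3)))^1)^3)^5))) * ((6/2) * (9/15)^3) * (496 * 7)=-1689052618833247067/529669530000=-3188880.09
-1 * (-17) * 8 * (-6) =-816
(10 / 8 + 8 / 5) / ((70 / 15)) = 171 / 280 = 0.61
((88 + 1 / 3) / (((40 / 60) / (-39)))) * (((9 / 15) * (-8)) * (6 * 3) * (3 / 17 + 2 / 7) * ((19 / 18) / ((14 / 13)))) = 168481170 / 833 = 202258.31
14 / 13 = 1.08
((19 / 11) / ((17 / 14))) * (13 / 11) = 3458 / 2057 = 1.68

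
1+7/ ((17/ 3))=38/ 17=2.24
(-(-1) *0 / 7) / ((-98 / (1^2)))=0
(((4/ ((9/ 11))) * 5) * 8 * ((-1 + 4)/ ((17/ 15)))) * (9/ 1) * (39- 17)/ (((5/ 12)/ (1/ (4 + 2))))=696960/ 17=40997.65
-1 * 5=-5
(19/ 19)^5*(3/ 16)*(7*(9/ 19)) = 189/ 304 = 0.62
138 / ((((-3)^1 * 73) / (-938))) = 43148 / 73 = 591.07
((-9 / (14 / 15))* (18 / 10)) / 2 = -8.68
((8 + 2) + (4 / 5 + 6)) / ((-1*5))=-84 / 25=-3.36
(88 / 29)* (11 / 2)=16.69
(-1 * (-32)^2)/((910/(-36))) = 18432/455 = 40.51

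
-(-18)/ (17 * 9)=2/ 17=0.12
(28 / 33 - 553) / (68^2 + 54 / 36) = -36442 / 305283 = -0.12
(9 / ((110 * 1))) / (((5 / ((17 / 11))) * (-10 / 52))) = -1989 / 15125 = -0.13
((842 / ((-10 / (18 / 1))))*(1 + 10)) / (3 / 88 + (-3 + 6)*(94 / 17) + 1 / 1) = -124703568 / 131815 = -946.05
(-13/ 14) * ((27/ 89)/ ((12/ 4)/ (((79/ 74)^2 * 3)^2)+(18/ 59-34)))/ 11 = 2419851682287/ 3159631503320600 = 0.00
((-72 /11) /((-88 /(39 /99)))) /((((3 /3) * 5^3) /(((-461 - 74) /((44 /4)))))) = -0.01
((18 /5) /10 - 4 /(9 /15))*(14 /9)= -6622 /675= -9.81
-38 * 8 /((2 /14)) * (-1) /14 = 152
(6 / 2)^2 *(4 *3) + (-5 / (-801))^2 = 69292933 / 641601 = 108.00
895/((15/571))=102209/3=34069.67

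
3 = 3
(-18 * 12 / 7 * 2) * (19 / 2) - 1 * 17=-4223 / 7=-603.29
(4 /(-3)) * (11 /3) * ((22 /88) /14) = -11 /126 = -0.09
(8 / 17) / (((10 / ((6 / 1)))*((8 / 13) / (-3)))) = -1.38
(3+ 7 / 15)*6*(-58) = -6032 / 5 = -1206.40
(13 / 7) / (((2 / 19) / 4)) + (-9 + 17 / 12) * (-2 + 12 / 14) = 1664 / 21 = 79.24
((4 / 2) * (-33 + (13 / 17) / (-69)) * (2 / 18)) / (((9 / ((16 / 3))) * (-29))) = 1239104 / 8266131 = 0.15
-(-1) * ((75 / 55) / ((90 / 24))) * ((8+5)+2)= 60 / 11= 5.45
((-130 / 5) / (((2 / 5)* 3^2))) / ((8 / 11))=-715 / 72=-9.93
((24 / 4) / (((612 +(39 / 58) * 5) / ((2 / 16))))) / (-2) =-29 / 47588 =-0.00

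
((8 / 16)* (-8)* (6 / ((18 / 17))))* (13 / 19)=-884 / 57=-15.51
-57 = -57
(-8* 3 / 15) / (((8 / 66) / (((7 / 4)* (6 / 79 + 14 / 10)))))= -134673 / 3950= -34.09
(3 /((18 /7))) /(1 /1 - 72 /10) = -35 /186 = -0.19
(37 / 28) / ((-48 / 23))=-0.63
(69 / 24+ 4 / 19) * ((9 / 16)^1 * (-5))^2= 949725 / 38912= 24.41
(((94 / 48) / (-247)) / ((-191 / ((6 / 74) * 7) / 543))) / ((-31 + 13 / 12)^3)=-38587752 / 80763548140171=-0.00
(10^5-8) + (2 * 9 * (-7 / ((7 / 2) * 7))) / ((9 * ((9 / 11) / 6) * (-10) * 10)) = 52495822 / 525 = 99992.04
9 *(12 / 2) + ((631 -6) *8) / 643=61.78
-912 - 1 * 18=-930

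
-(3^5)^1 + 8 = -235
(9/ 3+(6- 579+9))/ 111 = -187/ 37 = -5.05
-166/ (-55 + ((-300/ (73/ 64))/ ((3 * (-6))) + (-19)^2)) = -18177/ 35107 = -0.52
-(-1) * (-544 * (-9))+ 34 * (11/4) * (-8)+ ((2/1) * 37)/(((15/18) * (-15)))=103552/25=4142.08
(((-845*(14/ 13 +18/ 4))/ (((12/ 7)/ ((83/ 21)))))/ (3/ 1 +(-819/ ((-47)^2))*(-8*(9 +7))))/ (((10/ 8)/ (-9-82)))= 31450427645/ 2006262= 15676.13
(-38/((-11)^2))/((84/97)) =-0.36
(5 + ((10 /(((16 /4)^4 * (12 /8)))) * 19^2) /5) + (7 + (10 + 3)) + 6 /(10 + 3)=68245 /2496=27.34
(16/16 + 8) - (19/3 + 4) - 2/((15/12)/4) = -116/15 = -7.73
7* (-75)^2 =39375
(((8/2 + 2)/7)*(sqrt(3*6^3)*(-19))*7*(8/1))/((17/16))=-262656*sqrt(2)/17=-21850.10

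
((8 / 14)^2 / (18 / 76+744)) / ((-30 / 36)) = -1216 / 2309615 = -0.00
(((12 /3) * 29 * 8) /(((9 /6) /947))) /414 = 1415.16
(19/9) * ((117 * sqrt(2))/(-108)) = -247 * sqrt(2)/108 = -3.23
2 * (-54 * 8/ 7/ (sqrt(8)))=-216 * sqrt(2)/ 7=-43.64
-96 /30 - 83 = -431 /5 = -86.20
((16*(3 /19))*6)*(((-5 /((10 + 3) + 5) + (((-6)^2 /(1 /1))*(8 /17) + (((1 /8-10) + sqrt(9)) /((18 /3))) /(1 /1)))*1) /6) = 37987 /969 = 39.20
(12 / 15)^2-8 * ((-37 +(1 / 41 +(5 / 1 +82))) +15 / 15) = -417744 / 1025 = -407.56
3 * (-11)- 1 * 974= -1007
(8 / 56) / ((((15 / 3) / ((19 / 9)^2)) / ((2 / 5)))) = 722 / 14175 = 0.05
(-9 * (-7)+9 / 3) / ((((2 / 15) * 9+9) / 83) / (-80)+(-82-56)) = -730400 / 1527217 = -0.48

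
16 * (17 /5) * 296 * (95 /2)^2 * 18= 653958720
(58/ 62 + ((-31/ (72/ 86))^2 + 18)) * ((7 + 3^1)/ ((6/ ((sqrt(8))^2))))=279221555/ 15066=18533.22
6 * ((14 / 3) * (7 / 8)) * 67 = 1641.50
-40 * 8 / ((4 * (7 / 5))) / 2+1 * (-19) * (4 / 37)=-7932 / 259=-30.63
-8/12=-2/3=-0.67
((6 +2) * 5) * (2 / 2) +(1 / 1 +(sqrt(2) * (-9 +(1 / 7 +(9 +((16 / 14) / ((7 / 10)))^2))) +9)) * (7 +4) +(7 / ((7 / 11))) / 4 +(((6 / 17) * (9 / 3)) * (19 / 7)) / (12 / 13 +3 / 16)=74173 * sqrt(2) / 2401 +5693441 / 36652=199.03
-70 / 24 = -35 / 12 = -2.92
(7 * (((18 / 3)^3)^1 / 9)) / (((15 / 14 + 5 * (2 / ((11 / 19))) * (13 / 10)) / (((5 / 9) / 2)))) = 21560 / 10869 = 1.98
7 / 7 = 1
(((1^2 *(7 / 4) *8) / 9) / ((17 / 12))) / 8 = 7 / 51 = 0.14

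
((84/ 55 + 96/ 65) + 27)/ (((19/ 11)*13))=21453/ 16055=1.34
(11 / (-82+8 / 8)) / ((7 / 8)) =-88 / 567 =-0.16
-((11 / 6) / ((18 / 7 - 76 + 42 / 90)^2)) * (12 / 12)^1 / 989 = -40425 / 116090641738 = -0.00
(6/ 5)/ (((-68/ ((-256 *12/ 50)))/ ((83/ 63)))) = 21248/ 14875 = 1.43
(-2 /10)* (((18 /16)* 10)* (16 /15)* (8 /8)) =-2.40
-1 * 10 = -10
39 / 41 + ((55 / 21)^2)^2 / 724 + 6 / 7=10814804573 / 5772974004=1.87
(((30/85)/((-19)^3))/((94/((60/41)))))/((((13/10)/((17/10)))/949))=-0.00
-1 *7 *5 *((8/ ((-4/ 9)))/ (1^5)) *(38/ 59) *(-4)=-1623.05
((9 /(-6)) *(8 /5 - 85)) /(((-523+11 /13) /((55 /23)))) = -178893 /312248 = -0.57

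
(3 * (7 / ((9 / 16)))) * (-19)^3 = -768208 / 3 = -256069.33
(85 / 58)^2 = 7225 / 3364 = 2.15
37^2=1369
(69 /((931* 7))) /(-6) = -23 /13034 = -0.00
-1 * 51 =-51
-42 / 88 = -21 / 44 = -0.48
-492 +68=-424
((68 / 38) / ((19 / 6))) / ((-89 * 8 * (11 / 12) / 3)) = -918 / 353419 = -0.00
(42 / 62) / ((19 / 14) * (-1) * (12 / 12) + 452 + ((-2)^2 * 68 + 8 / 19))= 5586 / 5962385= 0.00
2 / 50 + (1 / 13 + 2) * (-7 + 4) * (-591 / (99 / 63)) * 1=8377568 / 3575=2343.38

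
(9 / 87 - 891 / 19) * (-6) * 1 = 154692 / 551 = 280.75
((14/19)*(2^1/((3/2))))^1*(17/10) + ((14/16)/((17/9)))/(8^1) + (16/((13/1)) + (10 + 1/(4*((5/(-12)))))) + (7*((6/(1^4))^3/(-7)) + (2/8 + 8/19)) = -163636117/806208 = -202.97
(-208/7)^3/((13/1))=-692224/343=-2018.15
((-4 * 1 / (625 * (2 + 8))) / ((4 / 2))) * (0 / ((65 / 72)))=0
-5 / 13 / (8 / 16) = -10 / 13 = -0.77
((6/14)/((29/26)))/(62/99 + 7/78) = 200772/374129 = 0.54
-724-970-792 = -2486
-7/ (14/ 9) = -9/ 2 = -4.50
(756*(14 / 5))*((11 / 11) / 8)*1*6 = 7938 / 5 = 1587.60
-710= -710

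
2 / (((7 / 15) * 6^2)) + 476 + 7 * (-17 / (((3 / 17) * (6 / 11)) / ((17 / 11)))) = -90373 / 63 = -1434.49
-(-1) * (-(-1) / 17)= 1 / 17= 0.06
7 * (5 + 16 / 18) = 371 / 9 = 41.22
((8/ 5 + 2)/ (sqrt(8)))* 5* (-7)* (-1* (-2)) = -63* sqrt(2) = -89.10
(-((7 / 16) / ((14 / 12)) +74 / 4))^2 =22801 / 64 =356.27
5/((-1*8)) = -0.62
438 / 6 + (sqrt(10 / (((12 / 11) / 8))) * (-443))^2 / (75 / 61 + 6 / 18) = 119712839 / 13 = 9208679.92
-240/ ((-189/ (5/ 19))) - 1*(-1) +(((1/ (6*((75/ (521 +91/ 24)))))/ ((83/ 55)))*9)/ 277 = 598521923/ 440323632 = 1.36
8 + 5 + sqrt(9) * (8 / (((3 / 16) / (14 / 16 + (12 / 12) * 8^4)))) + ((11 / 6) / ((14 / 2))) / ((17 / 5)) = 524413.08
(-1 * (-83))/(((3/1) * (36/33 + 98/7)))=11/6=1.83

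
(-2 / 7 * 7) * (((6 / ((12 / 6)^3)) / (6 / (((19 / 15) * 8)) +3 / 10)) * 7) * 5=-6650 / 113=-58.85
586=586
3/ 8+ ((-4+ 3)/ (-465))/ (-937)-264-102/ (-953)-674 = -3114261186709/ 3321814920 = -937.52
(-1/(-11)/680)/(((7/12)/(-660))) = -18/119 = -0.15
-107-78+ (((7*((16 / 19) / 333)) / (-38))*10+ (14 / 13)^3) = -48531338633 / 264107961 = -183.76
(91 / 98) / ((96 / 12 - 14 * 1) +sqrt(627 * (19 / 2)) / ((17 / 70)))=289 / 5236798 +1615 * sqrt(66) / 4488684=0.00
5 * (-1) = -5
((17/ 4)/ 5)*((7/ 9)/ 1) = 119/ 180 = 0.66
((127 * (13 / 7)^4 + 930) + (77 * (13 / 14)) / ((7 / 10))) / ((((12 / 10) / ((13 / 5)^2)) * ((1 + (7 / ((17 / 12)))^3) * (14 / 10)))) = 2534656785167 / 30132446757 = 84.12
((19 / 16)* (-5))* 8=-95 / 2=-47.50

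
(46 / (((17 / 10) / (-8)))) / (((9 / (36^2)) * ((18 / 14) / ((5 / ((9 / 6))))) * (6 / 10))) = -20608000 / 153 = -134692.81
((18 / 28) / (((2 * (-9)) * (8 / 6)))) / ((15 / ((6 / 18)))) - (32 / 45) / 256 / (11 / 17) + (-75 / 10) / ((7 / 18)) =-1069471 / 55440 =-19.29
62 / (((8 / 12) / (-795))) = -73935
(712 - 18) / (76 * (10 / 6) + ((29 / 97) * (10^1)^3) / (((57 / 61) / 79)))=1918563 / 70225670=0.03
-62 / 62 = -1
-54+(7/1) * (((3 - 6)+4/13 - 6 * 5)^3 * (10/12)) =-2687508703/13182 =-203877.16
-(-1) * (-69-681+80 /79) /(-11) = 59170 /869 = 68.09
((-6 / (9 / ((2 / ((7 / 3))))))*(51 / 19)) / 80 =-51 / 2660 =-0.02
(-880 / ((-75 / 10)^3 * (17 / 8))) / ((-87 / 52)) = -0.59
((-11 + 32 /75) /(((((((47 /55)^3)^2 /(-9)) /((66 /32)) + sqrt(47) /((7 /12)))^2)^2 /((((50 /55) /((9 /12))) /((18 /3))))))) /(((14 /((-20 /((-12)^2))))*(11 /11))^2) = -13650602339980061985516481192269524617397047112033016289016560185016745927732958837324323952198028564453125 /1238741982730809106240659725125057758871449046485347789912263722481883412500703007175947212478037181727396472295424-402237604156304232187176521956622124512173655561372695888218907000869305957048200070858001708984375*sqrt(47) /35048154785276400697166696613995522829092605434737092290410358829840522082975979152782571652275836966030909696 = -0.00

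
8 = 8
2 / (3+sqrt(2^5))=-6 / 23+8*sqrt(2) / 23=0.23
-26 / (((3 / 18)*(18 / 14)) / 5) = -1820 / 3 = -606.67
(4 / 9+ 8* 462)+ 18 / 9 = 33286 / 9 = 3698.44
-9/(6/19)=-57/2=-28.50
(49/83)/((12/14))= 343/498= 0.69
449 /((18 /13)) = 5837 /18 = 324.28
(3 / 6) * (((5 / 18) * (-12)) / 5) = -0.33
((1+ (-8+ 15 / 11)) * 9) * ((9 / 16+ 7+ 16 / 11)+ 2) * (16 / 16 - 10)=4868829 / 968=5029.78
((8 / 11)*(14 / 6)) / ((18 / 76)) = 2128 / 297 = 7.16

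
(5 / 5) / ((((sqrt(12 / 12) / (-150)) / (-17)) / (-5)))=-12750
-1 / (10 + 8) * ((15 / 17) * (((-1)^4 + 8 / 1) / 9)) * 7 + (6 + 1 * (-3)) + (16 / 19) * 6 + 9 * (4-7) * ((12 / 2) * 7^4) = -753793415 / 1938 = -388954.29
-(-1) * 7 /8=7 /8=0.88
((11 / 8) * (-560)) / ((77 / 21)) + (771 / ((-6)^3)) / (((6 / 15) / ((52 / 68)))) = -530785 / 2448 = -216.82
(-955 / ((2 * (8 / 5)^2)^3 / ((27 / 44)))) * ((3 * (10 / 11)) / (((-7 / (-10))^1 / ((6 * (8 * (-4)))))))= 90650390625 / 27754496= 3266.15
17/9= 1.89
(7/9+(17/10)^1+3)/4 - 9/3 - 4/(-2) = 0.37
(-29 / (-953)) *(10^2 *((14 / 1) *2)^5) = 49910067200 / 953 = 52371529.07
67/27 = 2.48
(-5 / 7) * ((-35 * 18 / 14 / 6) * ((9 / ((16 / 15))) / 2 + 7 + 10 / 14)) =200475 / 3136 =63.93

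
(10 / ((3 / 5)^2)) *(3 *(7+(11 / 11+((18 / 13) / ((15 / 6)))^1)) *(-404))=-11231200 / 39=-287979.49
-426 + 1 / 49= -20873 / 49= -425.98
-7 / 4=-1.75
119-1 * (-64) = 183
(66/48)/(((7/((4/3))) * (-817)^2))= 11/28034538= 0.00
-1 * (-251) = 251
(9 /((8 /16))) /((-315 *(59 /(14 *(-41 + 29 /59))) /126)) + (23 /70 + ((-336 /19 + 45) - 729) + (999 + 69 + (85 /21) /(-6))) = 9066393569 /20833785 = 435.18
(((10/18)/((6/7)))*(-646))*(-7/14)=11305/54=209.35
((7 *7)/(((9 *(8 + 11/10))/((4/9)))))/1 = 280/1053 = 0.27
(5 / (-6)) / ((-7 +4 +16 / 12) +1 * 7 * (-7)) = 5 / 304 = 0.02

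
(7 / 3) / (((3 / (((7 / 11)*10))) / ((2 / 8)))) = 245 / 198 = 1.24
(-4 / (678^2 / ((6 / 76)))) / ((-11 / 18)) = 3 / 2668721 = 0.00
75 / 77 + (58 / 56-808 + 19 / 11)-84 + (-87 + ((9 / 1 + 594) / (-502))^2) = -4724076372 / 4851077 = -973.82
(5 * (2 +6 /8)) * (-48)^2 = 31680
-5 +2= -3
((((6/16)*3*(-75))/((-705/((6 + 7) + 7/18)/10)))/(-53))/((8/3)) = -18075/159424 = -0.11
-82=-82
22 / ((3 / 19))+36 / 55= 23098 / 165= 139.99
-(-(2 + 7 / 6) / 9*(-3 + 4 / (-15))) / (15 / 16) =-7448 / 6075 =-1.23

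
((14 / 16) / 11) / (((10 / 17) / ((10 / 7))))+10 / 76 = 543 / 1672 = 0.32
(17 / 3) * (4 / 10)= 34 / 15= 2.27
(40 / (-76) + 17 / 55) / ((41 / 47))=-10669 / 42845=-0.25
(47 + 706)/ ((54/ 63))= 1757/ 2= 878.50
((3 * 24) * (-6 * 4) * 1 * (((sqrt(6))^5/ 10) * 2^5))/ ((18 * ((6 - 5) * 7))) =-55296 * sqrt(6)/ 35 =-3869.91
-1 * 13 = -13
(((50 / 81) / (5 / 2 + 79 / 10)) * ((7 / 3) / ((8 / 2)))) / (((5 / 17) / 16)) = 5950 / 3159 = 1.88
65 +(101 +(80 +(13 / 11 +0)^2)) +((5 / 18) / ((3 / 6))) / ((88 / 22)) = 247.54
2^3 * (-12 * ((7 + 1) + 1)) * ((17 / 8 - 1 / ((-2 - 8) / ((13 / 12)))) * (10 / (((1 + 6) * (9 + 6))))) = -6432 / 35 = -183.77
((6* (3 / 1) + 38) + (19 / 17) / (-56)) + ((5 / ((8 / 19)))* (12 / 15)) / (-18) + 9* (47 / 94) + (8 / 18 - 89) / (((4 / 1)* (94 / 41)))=10126987 / 201348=50.30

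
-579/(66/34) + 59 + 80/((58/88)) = -37608/319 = -117.89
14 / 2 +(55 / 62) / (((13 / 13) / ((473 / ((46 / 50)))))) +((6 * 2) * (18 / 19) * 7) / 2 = 13624839 / 27094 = 502.87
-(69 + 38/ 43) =-3005/ 43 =-69.88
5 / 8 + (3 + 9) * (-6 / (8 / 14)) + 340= 1717 / 8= 214.62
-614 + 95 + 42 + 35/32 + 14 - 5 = -14941/32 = -466.91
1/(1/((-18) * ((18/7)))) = -324/7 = -46.29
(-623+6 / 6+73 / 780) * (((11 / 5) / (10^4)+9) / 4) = -218294485957 / 156000000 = -1399.32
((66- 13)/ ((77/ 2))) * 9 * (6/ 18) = 318/ 77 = 4.13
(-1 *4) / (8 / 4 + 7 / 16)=-64 / 39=-1.64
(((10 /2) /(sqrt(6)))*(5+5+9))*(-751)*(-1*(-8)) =-285380*sqrt(6) /3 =-233011.79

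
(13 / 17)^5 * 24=8911032 / 1419857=6.28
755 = 755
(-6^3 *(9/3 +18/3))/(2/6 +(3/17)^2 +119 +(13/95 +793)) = -160117560/75158171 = -2.13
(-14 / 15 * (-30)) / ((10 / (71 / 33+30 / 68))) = 20363 / 2805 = 7.26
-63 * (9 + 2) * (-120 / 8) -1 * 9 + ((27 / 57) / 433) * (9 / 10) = 854456301 / 82270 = 10386.00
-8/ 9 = -0.89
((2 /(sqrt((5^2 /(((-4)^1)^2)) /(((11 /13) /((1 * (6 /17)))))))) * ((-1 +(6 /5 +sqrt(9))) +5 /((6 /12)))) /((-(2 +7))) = -88 * sqrt(14586) /2925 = -3.63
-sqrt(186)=-13.64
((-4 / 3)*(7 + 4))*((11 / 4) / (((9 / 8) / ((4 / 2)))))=-1936 / 27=-71.70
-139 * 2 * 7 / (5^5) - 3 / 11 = -30781 / 34375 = -0.90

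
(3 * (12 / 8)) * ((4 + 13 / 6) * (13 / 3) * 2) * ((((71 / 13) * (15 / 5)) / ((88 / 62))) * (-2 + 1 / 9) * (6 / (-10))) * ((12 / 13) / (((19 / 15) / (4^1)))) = 24919722 / 2717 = 9171.78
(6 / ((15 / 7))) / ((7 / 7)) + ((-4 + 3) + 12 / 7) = 123 / 35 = 3.51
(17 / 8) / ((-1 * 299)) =-17 / 2392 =-0.01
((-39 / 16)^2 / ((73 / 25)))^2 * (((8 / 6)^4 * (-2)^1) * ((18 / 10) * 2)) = -32131125 / 341056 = -94.21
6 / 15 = 2 / 5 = 0.40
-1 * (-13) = 13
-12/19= -0.63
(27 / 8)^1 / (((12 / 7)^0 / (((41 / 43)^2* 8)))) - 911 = -1639052 / 1849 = -886.45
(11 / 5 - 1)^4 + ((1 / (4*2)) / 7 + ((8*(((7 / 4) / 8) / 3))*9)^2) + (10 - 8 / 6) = 8047331 / 210000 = 38.32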